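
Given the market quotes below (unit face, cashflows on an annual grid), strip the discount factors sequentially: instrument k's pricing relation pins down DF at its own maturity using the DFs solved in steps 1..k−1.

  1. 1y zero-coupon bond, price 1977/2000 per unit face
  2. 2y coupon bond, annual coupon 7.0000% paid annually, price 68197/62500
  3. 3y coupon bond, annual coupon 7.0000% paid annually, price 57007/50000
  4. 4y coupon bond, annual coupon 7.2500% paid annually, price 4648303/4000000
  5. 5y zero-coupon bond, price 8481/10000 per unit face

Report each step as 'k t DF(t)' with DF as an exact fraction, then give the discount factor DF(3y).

1 1 1977/2000
2 2 9551/10000
3 3 1173/1250
4 4 8887/10000
5 5 8481/10000
DF(3y) = 1173/1250 ≈ 0.938400

step 1 [1y] zero: DF = P = 1977/2000 ≈ 0.988500
step 2 [2y] bond c/1=7/100: DF=(68197/62500 − 7/100·(0.988500))/(1+7/100) = 9551/10000 ≈ 0.955100
step 3 [3y] bond c/1=7/100: DF=(57007/50000 − 7/100·(0.988500+0.955100))/(1+7/100) = 1173/1250 ≈ 0.938400
step 4 [4y] bond c/1=29/400: DF=(4648303/4000000 − 29/400·(0.988500+0.955100+0.938400))/(1+29/400) = 8887/10000 ≈ 0.888700
step 5 [5y] zero: DF = P = 8481/10000 ≈ 0.848100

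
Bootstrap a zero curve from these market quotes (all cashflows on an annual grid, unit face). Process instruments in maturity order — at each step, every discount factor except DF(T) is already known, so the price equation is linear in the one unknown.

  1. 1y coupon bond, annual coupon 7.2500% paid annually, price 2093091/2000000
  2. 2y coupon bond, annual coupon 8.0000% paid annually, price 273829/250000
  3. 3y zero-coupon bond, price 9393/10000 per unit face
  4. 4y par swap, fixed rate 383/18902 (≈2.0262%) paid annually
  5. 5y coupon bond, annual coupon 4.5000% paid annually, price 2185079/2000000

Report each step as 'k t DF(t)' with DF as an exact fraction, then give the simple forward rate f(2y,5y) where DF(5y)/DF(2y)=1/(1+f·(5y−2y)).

step 1 [1y] bond c/1=29/400: DF=(2093091/2000000 − 29/400·(0))/(1+29/400) = 4879/5000 ≈ 0.975800
step 2 [2y] bond c/1=2/25: DF=(273829/250000 − 2/25·(0.975800))/(1+2/25) = 9419/10000 ≈ 0.941900
step 3 [3y] zero: DF = P = 9393/10000 ≈ 0.939300
step 4 [4y] swap r/1=383/18902: DF=(1 − 383/18902·(0.975800+0.941900+0.939300))/(1+383/18902) = 4617/5000 ≈ 0.923400
step 5 [5y] bond c/1=9/200: DF=(2185079/2000000 − 9/200·(0.975800+0.941900+0.939300+0.923400))/(1+9/200) = 8827/10000 ≈ 0.882700

1 1 4879/5000
2 2 9419/10000
3 3 9393/10000
4 4 4617/5000
5 5 8827/10000
f(2y,5y) = ((9419/10000)/(8827/10000) − 1)/(3) = 592/26481 ≈ 2.2356%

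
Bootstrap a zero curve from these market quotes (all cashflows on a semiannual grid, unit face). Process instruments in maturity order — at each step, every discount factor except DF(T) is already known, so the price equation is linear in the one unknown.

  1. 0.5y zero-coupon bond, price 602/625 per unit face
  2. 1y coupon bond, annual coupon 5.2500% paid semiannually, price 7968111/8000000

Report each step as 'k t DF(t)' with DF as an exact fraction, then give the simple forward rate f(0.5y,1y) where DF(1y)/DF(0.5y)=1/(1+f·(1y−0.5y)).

1 1/2 602/625
2 1 9459/10000
f(0.5y,1y) = ((602/625)/(9459/10000) − 1)/(1/2) = 346/9459 ≈ 3.6579%

step 1 [0.5y] zero: DF = P = 602/625 ≈ 0.963200
step 2 [1y] bond c/2=21/800: DF=(7968111/8000000 − 21/800·(0.963200))/(1+21/800) = 9459/10000 ≈ 0.945900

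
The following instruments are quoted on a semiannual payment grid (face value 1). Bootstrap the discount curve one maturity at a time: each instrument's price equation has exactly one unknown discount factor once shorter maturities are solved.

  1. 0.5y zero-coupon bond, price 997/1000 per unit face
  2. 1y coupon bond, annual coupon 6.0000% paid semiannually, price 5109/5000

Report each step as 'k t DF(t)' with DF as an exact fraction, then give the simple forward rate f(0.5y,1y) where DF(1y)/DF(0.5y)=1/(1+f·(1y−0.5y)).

step 1 [0.5y] zero: DF = P = 997/1000 ≈ 0.997000
step 2 [1y] bond c/2=3/100: DF=(5109/5000 − 3/100·(0.997000))/(1+3/100) = 963/1000 ≈ 0.963000

1 1/2 997/1000
2 1 963/1000
f(0.5y,1y) = ((997/1000)/(963/1000) − 1)/(1/2) = 68/963 ≈ 7.0613%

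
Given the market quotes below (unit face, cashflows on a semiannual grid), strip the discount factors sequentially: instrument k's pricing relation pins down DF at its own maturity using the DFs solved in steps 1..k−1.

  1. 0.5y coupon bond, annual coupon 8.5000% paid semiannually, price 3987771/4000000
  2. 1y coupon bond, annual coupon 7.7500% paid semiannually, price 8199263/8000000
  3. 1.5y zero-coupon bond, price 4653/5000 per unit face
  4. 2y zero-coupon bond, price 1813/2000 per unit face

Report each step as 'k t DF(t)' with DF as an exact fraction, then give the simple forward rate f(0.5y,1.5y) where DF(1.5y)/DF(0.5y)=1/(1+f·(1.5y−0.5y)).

step 1 [0.5y] bond c/2=17/400: DF=(3987771/4000000 − 17/400·(0))/(1+17/400) = 9563/10000 ≈ 0.956300
step 2 [1y] bond c/2=31/800: DF=(8199263/8000000 − 31/800·(0.956300))/(1+31/800) = 951/1000 ≈ 0.951000
step 3 [1.5y] zero: DF = P = 4653/5000 ≈ 0.930600
step 4 [2y] zero: DF = P = 1813/2000 ≈ 0.906500

1 1/2 9563/10000
2 1 951/1000
3 3/2 4653/5000
4 2 1813/2000
f(0.5y,1.5y) = ((9563/10000)/(4653/5000) − 1)/(1) = 257/9306 ≈ 2.7617%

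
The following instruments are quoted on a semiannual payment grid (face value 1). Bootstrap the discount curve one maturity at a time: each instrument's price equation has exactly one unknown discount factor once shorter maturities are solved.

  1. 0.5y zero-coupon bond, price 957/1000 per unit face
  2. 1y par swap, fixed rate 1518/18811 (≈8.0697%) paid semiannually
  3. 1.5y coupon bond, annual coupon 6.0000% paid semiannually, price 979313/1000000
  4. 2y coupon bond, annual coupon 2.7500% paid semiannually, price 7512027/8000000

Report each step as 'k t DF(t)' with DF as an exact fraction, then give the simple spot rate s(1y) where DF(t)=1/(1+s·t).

step 1 [0.5y] zero: DF = P = 957/1000 ≈ 0.957000
step 2 [1y] swap r/2=759/18811: DF=(1 − 759/18811·(0.957000))/(1+759/18811) = 9241/10000 ≈ 0.924100
step 3 [1.5y] bond c/2=3/100: DF=(979313/1000000 − 3/100·(0.957000+0.924100))/(1+3/100) = 112/125 ≈ 0.896000
step 4 [2y] bond c/2=11/800: DF=(7512027/8000000 − 11/800·(0.957000+0.924100+0.896000))/(1+11/800) = 4443/5000 ≈ 0.888600

1 1/2 957/1000
2 1 9241/10000
3 3/2 112/125
4 2 4443/5000
s(1y) = (1/(9241/10000) − 1)/(1) = 759/9241 ≈ 8.2134%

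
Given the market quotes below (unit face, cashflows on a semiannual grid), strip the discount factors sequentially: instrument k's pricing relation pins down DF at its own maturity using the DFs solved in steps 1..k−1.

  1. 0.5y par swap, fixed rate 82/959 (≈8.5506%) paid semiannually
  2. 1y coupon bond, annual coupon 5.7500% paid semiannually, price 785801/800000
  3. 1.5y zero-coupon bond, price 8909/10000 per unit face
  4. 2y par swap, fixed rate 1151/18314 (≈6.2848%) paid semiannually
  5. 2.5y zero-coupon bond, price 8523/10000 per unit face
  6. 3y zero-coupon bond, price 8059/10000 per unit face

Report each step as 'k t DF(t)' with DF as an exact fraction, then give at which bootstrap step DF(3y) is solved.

1 1/2 959/1000
2 1 116/125
3 3/2 8909/10000
4 2 8849/10000
5 5/2 8523/10000
6 3 8059/10000
DF(3y) is solved at step 6

step 1 [0.5y] swap r/2=41/959: DF=(1 − 41/959·(0))/(1+41/959) = 959/1000 ≈ 0.959000
step 2 [1y] bond c/2=23/800: DF=(785801/800000 − 23/800·(0.959000))/(1+23/800) = 116/125 ≈ 0.928000
step 3 [1.5y] zero: DF = P = 8909/10000 ≈ 0.890900
step 4 [2y] swap r/2=1151/36628: DF=(1 − 1151/36628·(0.959000+0.928000+0.890900))/(1+1151/36628) = 8849/10000 ≈ 0.884900
step 5 [2.5y] zero: DF = P = 8523/10000 ≈ 0.852300
step 6 [3y] zero: DF = P = 8059/10000 ≈ 0.805900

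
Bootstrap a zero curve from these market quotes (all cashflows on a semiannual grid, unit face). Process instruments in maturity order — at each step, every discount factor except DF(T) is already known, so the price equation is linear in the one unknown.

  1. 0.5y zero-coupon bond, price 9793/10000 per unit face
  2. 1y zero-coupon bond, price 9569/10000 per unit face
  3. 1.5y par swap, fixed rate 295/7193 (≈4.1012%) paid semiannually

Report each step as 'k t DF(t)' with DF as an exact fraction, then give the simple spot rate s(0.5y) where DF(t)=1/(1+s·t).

1 1/2 9793/10000
2 1 9569/10000
3 3/2 941/1000
s(0.5y) = (1/(9793/10000) − 1)/(1/2) = 414/9793 ≈ 4.2275%

step 1 [0.5y] zero: DF = P = 9793/10000 ≈ 0.979300
step 2 [1y] zero: DF = P = 9569/10000 ≈ 0.956900
step 3 [1.5y] swap r/2=295/14386: DF=(1 − 295/14386·(0.979300+0.956900))/(1+295/14386) = 941/1000 ≈ 0.941000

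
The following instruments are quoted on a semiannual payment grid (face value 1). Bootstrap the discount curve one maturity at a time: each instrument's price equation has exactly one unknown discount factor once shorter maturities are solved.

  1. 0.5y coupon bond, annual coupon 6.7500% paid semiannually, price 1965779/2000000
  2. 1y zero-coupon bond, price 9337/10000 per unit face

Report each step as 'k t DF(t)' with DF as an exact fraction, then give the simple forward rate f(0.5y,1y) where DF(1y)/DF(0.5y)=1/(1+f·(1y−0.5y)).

step 1 [0.5y] bond c/2=27/800: DF=(1965779/2000000 − 27/800·(0))/(1+27/800) = 2377/2500 ≈ 0.950800
step 2 [1y] zero: DF = P = 9337/10000 ≈ 0.933700

1 1/2 2377/2500
2 1 9337/10000
f(0.5y,1y) = ((2377/2500)/(9337/10000) − 1)/(1/2) = 342/9337 ≈ 3.6628%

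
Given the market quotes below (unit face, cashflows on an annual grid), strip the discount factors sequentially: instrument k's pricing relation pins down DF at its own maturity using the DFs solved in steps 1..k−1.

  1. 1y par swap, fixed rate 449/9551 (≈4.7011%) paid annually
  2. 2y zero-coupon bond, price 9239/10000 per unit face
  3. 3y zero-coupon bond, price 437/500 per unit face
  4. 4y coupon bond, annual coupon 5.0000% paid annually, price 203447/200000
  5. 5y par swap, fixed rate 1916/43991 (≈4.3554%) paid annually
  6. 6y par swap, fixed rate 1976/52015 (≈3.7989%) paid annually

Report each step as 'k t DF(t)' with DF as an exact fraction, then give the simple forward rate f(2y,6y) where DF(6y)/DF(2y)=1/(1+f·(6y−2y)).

1 1 9551/10000
2 2 9239/10000
3 3 437/500
4 4 8377/10000
5 5 2021/2500
6 6 1003/1250
f(2y,6y) = ((9239/10000)/(1003/1250) − 1)/(4) = 1215/32096 ≈ 3.7855%

step 1 [1y] swap r/1=449/9551: DF=(1 − 449/9551·(0))/(1+449/9551) = 9551/10000 ≈ 0.955100
step 2 [2y] zero: DF = P = 9239/10000 ≈ 0.923900
step 3 [3y] zero: DF = P = 437/500 ≈ 0.874000
step 4 [4y] bond c/1=1/20: DF=(203447/200000 − 1/20·(0.955100+0.923900+0.874000))/(1+1/20) = 8377/10000 ≈ 0.837700
step 5 [5y] swap r/1=1916/43991: DF=(1 − 1916/43991·(0.955100+0.923900+0.874000+0.837700))/(1+1916/43991) = 2021/2500 ≈ 0.808400
step 6 [6y] swap r/1=1976/52015: DF=(1 − 1976/52015·(0.955100+0.923900+0.874000+0.837700+0.808400))/(1+1976/52015) = 1003/1250 ≈ 0.802400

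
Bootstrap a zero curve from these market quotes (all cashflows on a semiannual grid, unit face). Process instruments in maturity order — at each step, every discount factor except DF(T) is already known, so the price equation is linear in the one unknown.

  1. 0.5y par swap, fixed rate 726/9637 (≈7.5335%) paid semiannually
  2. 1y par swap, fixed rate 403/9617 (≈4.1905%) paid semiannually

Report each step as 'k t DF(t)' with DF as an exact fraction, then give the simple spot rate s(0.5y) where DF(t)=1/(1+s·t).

step 1 [0.5y] swap r/2=363/9637: DF=(1 − 363/9637·(0))/(1+363/9637) = 9637/10000 ≈ 0.963700
step 2 [1y] swap r/2=403/19234: DF=(1 − 403/19234·(0.963700))/(1+403/19234) = 9597/10000 ≈ 0.959700

1 1/2 9637/10000
2 1 9597/10000
s(0.5y) = (1/(9637/10000) − 1)/(1/2) = 726/9637 ≈ 7.5335%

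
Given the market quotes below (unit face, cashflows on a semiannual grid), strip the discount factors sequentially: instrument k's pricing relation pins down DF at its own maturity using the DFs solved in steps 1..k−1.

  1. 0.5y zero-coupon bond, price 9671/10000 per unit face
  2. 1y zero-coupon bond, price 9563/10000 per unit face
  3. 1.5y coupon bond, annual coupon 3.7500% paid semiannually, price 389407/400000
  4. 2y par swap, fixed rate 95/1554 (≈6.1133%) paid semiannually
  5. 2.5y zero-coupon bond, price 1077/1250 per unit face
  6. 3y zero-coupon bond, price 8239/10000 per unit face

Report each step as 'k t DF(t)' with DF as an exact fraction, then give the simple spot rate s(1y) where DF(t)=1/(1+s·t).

step 1 [0.5y] zero: DF = P = 9671/10000 ≈ 0.967100
step 2 [1y] zero: DF = P = 9563/10000 ≈ 0.956300
step 3 [1.5y] bond c/2=3/160: DF=(389407/400000 − 3/160·(0.967100+0.956300))/(1+3/160) = 4601/5000 ≈ 0.920200
step 4 [2y] swap r/2=95/3108: DF=(1 − 95/3108·(0.967100+0.956300+0.920200))/(1+95/3108) = 443/500 ≈ 0.886000
step 5 [2.5y] zero: DF = P = 1077/1250 ≈ 0.861600
step 6 [3y] zero: DF = P = 8239/10000 ≈ 0.823900

1 1/2 9671/10000
2 1 9563/10000
3 3/2 4601/5000
4 2 443/500
5 5/2 1077/1250
6 3 8239/10000
s(1y) = (1/(9563/10000) − 1)/(1) = 437/9563 ≈ 4.5697%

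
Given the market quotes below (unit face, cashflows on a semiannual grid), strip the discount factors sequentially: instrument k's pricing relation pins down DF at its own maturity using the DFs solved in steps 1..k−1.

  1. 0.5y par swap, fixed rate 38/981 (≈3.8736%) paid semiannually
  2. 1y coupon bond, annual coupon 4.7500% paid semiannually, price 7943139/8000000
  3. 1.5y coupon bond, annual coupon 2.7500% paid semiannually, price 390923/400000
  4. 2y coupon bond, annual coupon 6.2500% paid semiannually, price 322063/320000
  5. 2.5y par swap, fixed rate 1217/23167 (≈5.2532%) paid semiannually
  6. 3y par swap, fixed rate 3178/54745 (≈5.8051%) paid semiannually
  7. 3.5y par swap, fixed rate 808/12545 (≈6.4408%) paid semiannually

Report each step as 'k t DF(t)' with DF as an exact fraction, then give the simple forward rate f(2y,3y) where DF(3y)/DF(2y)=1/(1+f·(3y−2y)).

1 1/2 981/1000
2 1 9471/10000
3 3/2 9379/10000
4 2 8891/10000
5 5/2 8783/10000
6 3 8411/10000
7 7/2 399/500
f(2y,3y) = ((8891/10000)/(8411/10000) − 1)/(1) = 480/8411 ≈ 5.7068%

step 1 [0.5y] swap r/2=19/981: DF=(1 − 19/981·(0))/(1+19/981) = 981/1000 ≈ 0.981000
step 2 [1y] bond c/2=19/800: DF=(7943139/8000000 − 19/800·(0.981000))/(1+19/800) = 9471/10000 ≈ 0.947100
step 3 [1.5y] bond c/2=11/800: DF=(390923/400000 − 11/800·(0.981000+0.947100))/(1+11/800) = 9379/10000 ≈ 0.937900
step 4 [2y] bond c/2=1/32: DF=(322063/320000 − 1/32·(0.981000+0.947100+0.937900))/(1+1/32) = 8891/10000 ≈ 0.889100
step 5 [2.5y] swap r/2=1217/46334: DF=(1 − 1217/46334·(0.981000+0.947100+0.937900+0.889100))/(1+1217/46334) = 8783/10000 ≈ 0.878300
step 6 [3y] swap r/2=1589/54745: DF=(1 − 1589/54745·(0.981000+0.947100+0.937900+0.889100+0.878300))/(1+1589/54745) = 8411/10000 ≈ 0.841100
step 7 [3.5y] swap r/2=404/12545: DF=(1 − 404/12545·(0.981000+0.947100+0.937900+0.889100+0.878300+0.841100))/(1+404/12545) = 399/500 ≈ 0.798000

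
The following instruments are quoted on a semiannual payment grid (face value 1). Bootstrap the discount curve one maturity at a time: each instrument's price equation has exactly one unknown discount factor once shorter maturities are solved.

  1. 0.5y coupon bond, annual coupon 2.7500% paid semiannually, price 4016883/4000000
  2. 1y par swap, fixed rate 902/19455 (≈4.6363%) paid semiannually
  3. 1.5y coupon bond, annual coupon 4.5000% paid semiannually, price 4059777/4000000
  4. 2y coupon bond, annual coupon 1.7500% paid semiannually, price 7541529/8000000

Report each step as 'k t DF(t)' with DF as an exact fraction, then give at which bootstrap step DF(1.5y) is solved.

step 1 [0.5y] bond c/2=11/800: DF=(4016883/4000000 − 11/800·(0))/(1+11/800) = 4953/5000 ≈ 0.990600
step 2 [1y] swap r/2=451/19455: DF=(1 − 451/19455·(0.990600))/(1+451/19455) = 9549/10000 ≈ 0.954900
step 3 [1.5y] bond c/2=9/400: DF=(4059777/4000000 − 9/400·(0.990600+0.954900))/(1+9/400) = 4749/5000 ≈ 0.949800
step 4 [2y] bond c/2=7/800: DF=(7541529/8000000 − 7/800·(0.990600+0.954900+0.949800))/(1+7/800) = 4547/5000 ≈ 0.909400

1 1/2 4953/5000
2 1 9549/10000
3 3/2 4749/5000
4 2 4547/5000
DF(1.5y) is solved at step 3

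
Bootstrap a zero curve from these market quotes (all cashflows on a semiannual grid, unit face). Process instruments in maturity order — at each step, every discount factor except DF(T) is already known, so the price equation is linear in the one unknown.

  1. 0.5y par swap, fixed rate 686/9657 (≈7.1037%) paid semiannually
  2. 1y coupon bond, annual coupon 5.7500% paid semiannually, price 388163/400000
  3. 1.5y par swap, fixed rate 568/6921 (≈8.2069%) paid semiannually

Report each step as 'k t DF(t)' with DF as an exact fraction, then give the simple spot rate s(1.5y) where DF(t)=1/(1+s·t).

1 1/2 9657/10000
2 1 9163/10000
3 3/2 554/625
s(1.5y) = (1/(554/625) − 1)/(3/2) = 71/831 ≈ 8.5439%

step 1 [0.5y] swap r/2=343/9657: DF=(1 − 343/9657·(0))/(1+343/9657) = 9657/10000 ≈ 0.965700
step 2 [1y] bond c/2=23/800: DF=(388163/400000 − 23/800·(0.965700))/(1+23/800) = 9163/10000 ≈ 0.916300
step 3 [1.5y] swap r/2=284/6921: DF=(1 − 284/6921·(0.965700+0.916300))/(1+284/6921) = 554/625 ≈ 0.886400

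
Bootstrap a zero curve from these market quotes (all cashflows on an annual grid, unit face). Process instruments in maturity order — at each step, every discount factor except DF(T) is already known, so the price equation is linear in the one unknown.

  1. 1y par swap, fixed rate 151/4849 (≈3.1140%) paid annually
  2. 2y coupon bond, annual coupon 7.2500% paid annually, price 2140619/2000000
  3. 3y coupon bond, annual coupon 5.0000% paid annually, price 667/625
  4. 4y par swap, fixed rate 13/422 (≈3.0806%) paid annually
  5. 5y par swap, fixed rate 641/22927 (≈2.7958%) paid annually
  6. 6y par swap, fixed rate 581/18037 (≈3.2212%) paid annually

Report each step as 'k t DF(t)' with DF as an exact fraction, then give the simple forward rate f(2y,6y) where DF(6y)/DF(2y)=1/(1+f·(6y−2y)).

step 1 [1y] swap r/1=151/4849: DF=(1 − 151/4849·(0))/(1+151/4849) = 4849/5000 ≈ 0.969800
step 2 [2y] bond c/1=29/400: DF=(2140619/2000000 − 29/400·(0.969800))/(1+29/400) = 2331/2500 ≈ 0.932400
step 3 [3y] bond c/1=1/20: DF=(667/625 − 1/20·(0.969800+0.932400))/(1+1/20) = 4629/5000 ≈ 0.925800
step 4 [4y] swap r/1=13/422: DF=(1 − 13/422·(0.969800+0.932400+0.925800))/(1+13/422) = 1107/1250 ≈ 0.885600
step 5 [5y] swap r/1=641/22927: DF=(1 − 641/22927·(0.969800+0.932400+0.925800+0.885600))/(1+641/22927) = 4359/5000 ≈ 0.871800
step 6 [6y] swap r/1=581/18037: DF=(1 − 581/18037·(0.969800+0.932400+0.925800+0.885600+0.871800))/(1+581/18037) = 8257/10000 ≈ 0.825700

1 1 4849/5000
2 2 2331/2500
3 3 4629/5000
4 4 1107/1250
5 5 4359/5000
6 6 8257/10000
f(2y,6y) = ((2331/2500)/(8257/10000) − 1)/(4) = 1067/33028 ≈ 3.2306%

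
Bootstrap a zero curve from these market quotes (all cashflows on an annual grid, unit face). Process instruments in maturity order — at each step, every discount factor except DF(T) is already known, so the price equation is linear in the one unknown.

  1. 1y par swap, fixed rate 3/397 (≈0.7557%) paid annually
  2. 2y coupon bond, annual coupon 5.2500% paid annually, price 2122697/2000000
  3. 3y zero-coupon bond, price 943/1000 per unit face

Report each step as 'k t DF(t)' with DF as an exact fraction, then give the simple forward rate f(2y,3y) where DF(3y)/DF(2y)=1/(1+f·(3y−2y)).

step 1 [1y] swap r/1=3/397: DF=(1 − 3/397·(0))/(1+3/397) = 397/400 ≈ 0.992500
step 2 [2y] bond c/1=21/400: DF=(2122697/2000000 − 21/400·(0.992500))/(1+21/400) = 9589/10000 ≈ 0.958900
step 3 [3y] zero: DF = P = 943/1000 ≈ 0.943000

1 1 397/400
2 2 9589/10000
3 3 943/1000
f(2y,3y) = ((9589/10000)/(943/1000) − 1)/(1) = 159/9430 ≈ 1.6861%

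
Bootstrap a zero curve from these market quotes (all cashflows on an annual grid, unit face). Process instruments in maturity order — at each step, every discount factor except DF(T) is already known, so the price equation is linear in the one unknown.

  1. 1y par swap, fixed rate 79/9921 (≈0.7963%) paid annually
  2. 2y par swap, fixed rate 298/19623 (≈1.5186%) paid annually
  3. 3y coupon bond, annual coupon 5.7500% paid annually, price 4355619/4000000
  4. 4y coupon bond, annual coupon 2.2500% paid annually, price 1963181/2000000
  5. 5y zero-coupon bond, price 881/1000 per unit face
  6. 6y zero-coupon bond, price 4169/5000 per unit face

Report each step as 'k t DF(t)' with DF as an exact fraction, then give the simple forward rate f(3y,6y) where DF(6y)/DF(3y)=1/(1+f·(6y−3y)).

step 1 [1y] swap r/1=79/9921: DF=(1 − 79/9921·(0))/(1+79/9921) = 9921/10000 ≈ 0.992100
step 2 [2y] swap r/1=298/19623: DF=(1 − 298/19623·(0.992100))/(1+298/19623) = 4851/5000 ≈ 0.970200
step 3 [3y] bond c/1=23/400: DF=(4355619/4000000 − 23/400·(0.992100+0.970200))/(1+23/400) = 923/1000 ≈ 0.923000
step 4 [4y] bond c/1=9/400: DF=(1963181/2000000 − 9/400·(0.992100+0.970200+0.923000))/(1+9/400) = 1793/2000 ≈ 0.896500
step 5 [5y] zero: DF = P = 881/1000 ≈ 0.881000
step 6 [6y] zero: DF = P = 4169/5000 ≈ 0.833800

1 1 9921/10000
2 2 4851/5000
3 3 923/1000
4 4 1793/2000
5 5 881/1000
6 6 4169/5000
f(3y,6y) = ((923/1000)/(4169/5000) − 1)/(3) = 446/12507 ≈ 3.5660%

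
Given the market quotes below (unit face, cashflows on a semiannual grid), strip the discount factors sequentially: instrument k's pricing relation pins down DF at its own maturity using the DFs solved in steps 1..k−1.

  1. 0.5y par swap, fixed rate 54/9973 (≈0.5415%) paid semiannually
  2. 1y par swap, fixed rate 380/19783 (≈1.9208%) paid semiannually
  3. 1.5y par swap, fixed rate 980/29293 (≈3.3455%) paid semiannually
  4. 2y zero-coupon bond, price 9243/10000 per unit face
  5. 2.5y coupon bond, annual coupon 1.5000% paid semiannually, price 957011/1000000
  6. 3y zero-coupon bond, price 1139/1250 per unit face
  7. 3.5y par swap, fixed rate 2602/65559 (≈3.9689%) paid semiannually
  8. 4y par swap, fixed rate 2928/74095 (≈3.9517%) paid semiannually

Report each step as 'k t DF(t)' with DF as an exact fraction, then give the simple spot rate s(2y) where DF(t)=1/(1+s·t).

1 1/2 9973/10000
2 1 981/1000
3 3/2 951/1000
4 2 9243/10000
5 5/2 2303/2500
6 3 1139/1250
7 7/2 8699/10000
8 4 1067/1250
s(2y) = (1/(9243/10000) − 1)/(2) = 757/18486 ≈ 4.0950%

step 1 [0.5y] swap r/2=27/9973: DF=(1 − 27/9973·(0))/(1+27/9973) = 9973/10000 ≈ 0.997300
step 2 [1y] swap r/2=190/19783: DF=(1 − 190/19783·(0.997300))/(1+190/19783) = 981/1000 ≈ 0.981000
step 3 [1.5y] swap r/2=490/29293: DF=(1 − 490/29293·(0.997300+0.981000))/(1+490/29293) = 951/1000 ≈ 0.951000
step 4 [2y] zero: DF = P = 9243/10000 ≈ 0.924300
step 5 [2.5y] bond c/2=3/400: DF=(957011/1000000 − 3/400·(0.997300+0.981000+0.951000+0.924300))/(1+3/400) = 2303/2500 ≈ 0.921200
step 6 [3y] zero: DF = P = 1139/1250 ≈ 0.911200
step 7 [3.5y] swap r/2=1301/65559: DF=(1 − 1301/65559·(0.997300+0.981000+0.951000+0.924300+0.921200+0.911200))/(1+1301/65559) = 8699/10000 ≈ 0.869900
step 8 [4y] swap r/2=1464/74095: DF=(1 − 1464/74095·(0.997300+0.981000+0.951000+0.924300+0.921200+0.911200+0.869900))/(1+1464/74095) = 1067/1250 ≈ 0.853600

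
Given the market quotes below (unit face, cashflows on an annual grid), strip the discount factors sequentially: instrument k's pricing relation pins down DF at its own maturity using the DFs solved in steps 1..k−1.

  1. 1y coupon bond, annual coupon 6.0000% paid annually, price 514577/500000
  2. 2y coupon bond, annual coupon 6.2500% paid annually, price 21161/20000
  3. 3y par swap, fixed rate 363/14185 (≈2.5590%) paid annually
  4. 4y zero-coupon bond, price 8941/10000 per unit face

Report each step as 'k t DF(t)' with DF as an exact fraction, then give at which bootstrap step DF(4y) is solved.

step 1 [1y] bond c/1=3/50: DF=(514577/500000 − 3/50·(0))/(1+3/50) = 9709/10000 ≈ 0.970900
step 2 [2y] bond c/1=1/16: DF=(21161/20000 − 1/16·(0.970900))/(1+1/16) = 9387/10000 ≈ 0.938700
step 3 [3y] swap r/1=363/14185: DF=(1 − 363/14185·(0.970900+0.938700))/(1+363/14185) = 4637/5000 ≈ 0.927400
step 4 [4y] zero: DF = P = 8941/10000 ≈ 0.894100

1 1 9709/10000
2 2 9387/10000
3 3 4637/5000
4 4 8941/10000
DF(4y) is solved at step 4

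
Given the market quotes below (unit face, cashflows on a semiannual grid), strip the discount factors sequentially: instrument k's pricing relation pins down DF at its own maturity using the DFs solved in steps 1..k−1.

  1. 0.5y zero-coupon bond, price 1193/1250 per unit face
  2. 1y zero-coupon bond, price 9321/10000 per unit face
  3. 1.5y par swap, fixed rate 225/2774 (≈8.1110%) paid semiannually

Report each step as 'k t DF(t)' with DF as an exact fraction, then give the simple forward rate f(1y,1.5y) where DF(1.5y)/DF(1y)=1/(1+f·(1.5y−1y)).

1 1/2 1193/1250
2 1 9321/10000
3 3/2 71/80
f(1y,1.5y) = ((9321/10000)/(71/80) − 1)/(1/2) = 892/8875 ≈ 10.0507%

step 1 [0.5y] zero: DF = P = 1193/1250 ≈ 0.954400
step 2 [1y] zero: DF = P = 9321/10000 ≈ 0.932100
step 3 [1.5y] swap r/2=225/5548: DF=(1 − 225/5548·(0.954400+0.932100))/(1+225/5548) = 71/80 ≈ 0.887500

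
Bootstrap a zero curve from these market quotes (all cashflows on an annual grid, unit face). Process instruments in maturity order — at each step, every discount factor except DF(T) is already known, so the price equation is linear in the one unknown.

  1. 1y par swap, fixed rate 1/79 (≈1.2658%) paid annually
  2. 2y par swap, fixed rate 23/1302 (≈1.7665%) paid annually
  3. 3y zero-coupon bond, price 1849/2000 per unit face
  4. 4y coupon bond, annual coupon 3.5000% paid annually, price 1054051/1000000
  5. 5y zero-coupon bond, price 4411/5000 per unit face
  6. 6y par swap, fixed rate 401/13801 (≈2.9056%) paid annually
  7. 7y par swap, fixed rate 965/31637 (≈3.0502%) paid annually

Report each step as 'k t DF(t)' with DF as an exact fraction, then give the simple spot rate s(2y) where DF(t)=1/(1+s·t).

step 1 [1y] swap r/1=1/79: DF=(1 − 1/79·(0))/(1+1/79) = 79/80 ≈ 0.987500
step 2 [2y] swap r/1=23/1302: DF=(1 − 23/1302·(0.987500))/(1+23/1302) = 1931/2000 ≈ 0.965500
step 3 [3y] zero: DF = P = 1849/2000 ≈ 0.924500
step 4 [4y] bond c/1=7/200: DF=(1054051/1000000 − 7/200·(0.987500+0.965500+0.924500))/(1+7/200) = 9211/10000 ≈ 0.921100
step 5 [5y] zero: DF = P = 4411/5000 ≈ 0.882200
step 6 [6y] swap r/1=401/13801: DF=(1 − 401/13801·(0.987500+0.965500+0.924500+0.921100+0.882200))/(1+401/13801) = 2099/2500 ≈ 0.839600
step 7 [7y] swap r/1=965/31637: DF=(1 − 965/31637·(0.987500+0.965500+0.924500+0.921100+0.882200+0.839600))/(1+965/31637) = 807/1000 ≈ 0.807000

1 1 79/80
2 2 1931/2000
3 3 1849/2000
4 4 9211/10000
5 5 4411/5000
6 6 2099/2500
7 7 807/1000
s(2y) = (1/(1931/2000) − 1)/(2) = 69/3862 ≈ 1.7866%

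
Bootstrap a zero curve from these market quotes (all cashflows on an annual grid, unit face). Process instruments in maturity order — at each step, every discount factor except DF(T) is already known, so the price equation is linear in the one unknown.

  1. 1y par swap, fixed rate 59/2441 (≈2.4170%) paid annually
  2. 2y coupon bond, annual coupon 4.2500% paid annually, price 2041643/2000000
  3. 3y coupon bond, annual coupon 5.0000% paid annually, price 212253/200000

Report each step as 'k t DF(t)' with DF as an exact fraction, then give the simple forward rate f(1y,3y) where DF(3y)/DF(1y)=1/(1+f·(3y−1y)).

1 1 2441/2500
2 2 4697/5000
3 3 1839/2000
f(1y,3y) = ((2441/2500)/(1839/2000) − 1)/(2) = 569/18390 ≈ 3.0941%

step 1 [1y] swap r/1=59/2441: DF=(1 − 59/2441·(0))/(1+59/2441) = 2441/2500 ≈ 0.976400
step 2 [2y] bond c/1=17/400: DF=(2041643/2000000 − 17/400·(0.976400))/(1+17/400) = 4697/5000 ≈ 0.939400
step 3 [3y] bond c/1=1/20: DF=(212253/200000 − 1/20·(0.976400+0.939400))/(1+1/20) = 1839/2000 ≈ 0.919500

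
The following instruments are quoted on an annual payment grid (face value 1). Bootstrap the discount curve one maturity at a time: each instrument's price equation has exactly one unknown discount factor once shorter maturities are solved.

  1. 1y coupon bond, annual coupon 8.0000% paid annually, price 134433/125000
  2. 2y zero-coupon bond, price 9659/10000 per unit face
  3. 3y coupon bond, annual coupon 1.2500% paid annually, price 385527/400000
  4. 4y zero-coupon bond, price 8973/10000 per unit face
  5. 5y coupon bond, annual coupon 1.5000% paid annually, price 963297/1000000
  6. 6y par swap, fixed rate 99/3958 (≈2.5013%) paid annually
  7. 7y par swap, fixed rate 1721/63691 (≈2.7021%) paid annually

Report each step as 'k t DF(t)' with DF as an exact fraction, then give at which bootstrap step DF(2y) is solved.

step 1 [1y] bond c/1=2/25: DF=(134433/125000 − 2/25·(0))/(1+2/25) = 4979/5000 ≈ 0.995800
step 2 [2y] zero: DF = P = 9659/10000 ≈ 0.965900
step 3 [3y] bond c/1=1/80: DF=(385527/400000 − 1/80·(0.995800+0.965900))/(1+1/80) = 9277/10000 ≈ 0.927700
step 4 [4y] zero: DF = P = 8973/10000 ≈ 0.897300
step 5 [5y] bond c/1=3/200: DF=(963297/1000000 − 3/200·(0.995800+0.965900+0.927700+0.897300))/(1+3/200) = 8931/10000 ≈ 0.893100
step 6 [6y] swap r/1=99/3958: DF=(1 − 99/3958·(0.995800+0.965900+0.927700+0.897300+0.893100))/(1+99/3958) = 4307/5000 ≈ 0.861400
step 7 [7y] swap r/1=1721/63691: DF=(1 − 1721/63691·(0.995800+0.965900+0.927700+0.897300+0.893100+0.861400))/(1+1721/63691) = 8279/10000 ≈ 0.827900

1 1 4979/5000
2 2 9659/10000
3 3 9277/10000
4 4 8973/10000
5 5 8931/10000
6 6 4307/5000
7 7 8279/10000
DF(2y) is solved at step 2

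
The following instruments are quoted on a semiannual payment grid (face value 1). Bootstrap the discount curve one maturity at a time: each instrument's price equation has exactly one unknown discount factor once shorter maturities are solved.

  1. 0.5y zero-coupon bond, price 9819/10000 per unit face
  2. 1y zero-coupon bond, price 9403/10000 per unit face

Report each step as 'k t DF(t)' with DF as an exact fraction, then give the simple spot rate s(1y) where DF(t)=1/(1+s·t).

1 1/2 9819/10000
2 1 9403/10000
s(1y) = (1/(9403/10000) − 1)/(1) = 597/9403 ≈ 6.3490%

step 1 [0.5y] zero: DF = P = 9819/10000 ≈ 0.981900
step 2 [1y] zero: DF = P = 9403/10000 ≈ 0.940300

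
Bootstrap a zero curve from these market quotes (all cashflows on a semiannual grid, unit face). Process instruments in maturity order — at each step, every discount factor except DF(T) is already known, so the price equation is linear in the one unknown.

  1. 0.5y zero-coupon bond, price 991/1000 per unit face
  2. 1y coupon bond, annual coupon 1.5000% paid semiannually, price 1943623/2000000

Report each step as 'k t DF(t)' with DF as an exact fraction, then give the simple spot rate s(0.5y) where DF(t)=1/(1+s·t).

1 1/2 991/1000
2 1 2393/2500
s(0.5y) = (1/(991/1000) − 1)/(1/2) = 18/991 ≈ 1.8163%

step 1 [0.5y] zero: DF = P = 991/1000 ≈ 0.991000
step 2 [1y] bond c/2=3/400: DF=(1943623/2000000 − 3/400·(0.991000))/(1+3/400) = 2393/2500 ≈ 0.957200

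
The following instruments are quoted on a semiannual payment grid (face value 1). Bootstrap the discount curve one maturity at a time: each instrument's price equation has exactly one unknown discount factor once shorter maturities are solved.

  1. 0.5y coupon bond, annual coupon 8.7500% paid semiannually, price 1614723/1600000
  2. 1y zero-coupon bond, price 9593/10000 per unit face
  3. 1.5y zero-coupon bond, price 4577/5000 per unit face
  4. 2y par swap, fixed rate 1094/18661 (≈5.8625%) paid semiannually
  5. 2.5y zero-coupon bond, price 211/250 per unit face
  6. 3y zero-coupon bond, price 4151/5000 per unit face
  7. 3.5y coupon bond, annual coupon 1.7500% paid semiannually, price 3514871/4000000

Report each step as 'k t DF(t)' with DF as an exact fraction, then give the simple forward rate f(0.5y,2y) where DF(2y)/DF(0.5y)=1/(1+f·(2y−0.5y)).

step 1 [0.5y] bond c/2=7/160: DF=(1614723/1600000 − 7/160·(0))/(1+7/160) = 9669/10000 ≈ 0.966900
step 2 [1y] zero: DF = P = 9593/10000 ≈ 0.959300
step 3 [1.5y] zero: DF = P = 4577/5000 ≈ 0.915400
step 4 [2y] swap r/2=547/18661: DF=(1 − 547/18661·(0.966900+0.959300+0.915400))/(1+547/18661) = 4453/5000 ≈ 0.890600
step 5 [2.5y] zero: DF = P = 211/250 ≈ 0.844000
step 6 [3y] zero: DF = P = 4151/5000 ≈ 0.830200
step 7 [3.5y] bond c/2=7/800: DF=(3514871/4000000 − 7/800·(0.966900+0.959300+0.915400+0.890600+0.844000+0.830200))/(1+7/800) = 4121/5000 ≈ 0.824200

1 1/2 9669/10000
2 1 9593/10000
3 3/2 4577/5000
4 2 4453/5000
5 5/2 211/250
6 3 4151/5000
7 7/2 4121/5000
f(0.5y,2y) = ((9669/10000)/(4453/5000) − 1)/(3/2) = 763/13359 ≈ 5.7115%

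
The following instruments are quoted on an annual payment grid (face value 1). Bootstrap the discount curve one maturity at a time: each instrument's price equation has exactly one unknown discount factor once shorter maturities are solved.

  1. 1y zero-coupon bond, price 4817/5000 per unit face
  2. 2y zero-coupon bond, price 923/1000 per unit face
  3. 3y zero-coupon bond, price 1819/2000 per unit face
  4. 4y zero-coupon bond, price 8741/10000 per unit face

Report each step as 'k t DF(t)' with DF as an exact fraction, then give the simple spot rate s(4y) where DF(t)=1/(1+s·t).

step 1 [1y] zero: DF = P = 4817/5000 ≈ 0.963400
step 2 [2y] zero: DF = P = 923/1000 ≈ 0.923000
step 3 [3y] zero: DF = P = 1819/2000 ≈ 0.909500
step 4 [4y] zero: DF = P = 8741/10000 ≈ 0.874100

1 1 4817/5000
2 2 923/1000
3 3 1819/2000
4 4 8741/10000
s(4y) = (1/(8741/10000) − 1)/(4) = 1259/34964 ≈ 3.6008%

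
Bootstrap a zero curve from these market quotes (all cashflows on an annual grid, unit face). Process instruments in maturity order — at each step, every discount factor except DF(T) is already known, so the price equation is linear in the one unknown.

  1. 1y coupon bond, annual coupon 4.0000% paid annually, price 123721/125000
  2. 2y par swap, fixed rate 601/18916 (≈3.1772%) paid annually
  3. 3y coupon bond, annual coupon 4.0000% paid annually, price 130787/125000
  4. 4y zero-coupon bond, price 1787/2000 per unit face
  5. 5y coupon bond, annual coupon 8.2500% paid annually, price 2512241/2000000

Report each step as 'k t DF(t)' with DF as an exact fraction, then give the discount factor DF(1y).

1 1 9517/10000
2 2 9399/10000
3 3 9333/10000
4 4 1787/2000
5 5 877/1000
DF(1y) = 9517/10000 ≈ 0.951700

step 1 [1y] bond c/1=1/25: DF=(123721/125000 − 1/25·(0))/(1+1/25) = 9517/10000 ≈ 0.951700
step 2 [2y] swap r/1=601/18916: DF=(1 − 601/18916·(0.951700))/(1+601/18916) = 9399/10000 ≈ 0.939900
step 3 [3y] bond c/1=1/25: DF=(130787/125000 − 1/25·(0.951700+0.939900))/(1+1/25) = 9333/10000 ≈ 0.933300
step 4 [4y] zero: DF = P = 1787/2000 ≈ 0.893500
step 5 [5y] bond c/1=33/400: DF=(2512241/2000000 − 33/400·(0.951700+0.939900+0.933300+0.893500))/(1+33/400) = 877/1000 ≈ 0.877000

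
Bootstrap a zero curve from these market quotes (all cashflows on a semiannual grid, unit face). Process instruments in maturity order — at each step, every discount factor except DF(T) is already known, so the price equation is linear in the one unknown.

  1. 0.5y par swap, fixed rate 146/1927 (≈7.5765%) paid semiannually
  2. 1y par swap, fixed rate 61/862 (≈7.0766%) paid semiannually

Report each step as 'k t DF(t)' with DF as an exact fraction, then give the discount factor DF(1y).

step 1 [0.5y] swap r/2=73/1927: DF=(1 − 73/1927·(0))/(1+73/1927) = 1927/2000 ≈ 0.963500
step 2 [1y] swap r/2=61/1724: DF=(1 − 61/1724·(0.963500))/(1+61/1724) = 9329/10000 ≈ 0.932900

1 1/2 1927/2000
2 1 9329/10000
DF(1y) = 9329/10000 ≈ 0.932900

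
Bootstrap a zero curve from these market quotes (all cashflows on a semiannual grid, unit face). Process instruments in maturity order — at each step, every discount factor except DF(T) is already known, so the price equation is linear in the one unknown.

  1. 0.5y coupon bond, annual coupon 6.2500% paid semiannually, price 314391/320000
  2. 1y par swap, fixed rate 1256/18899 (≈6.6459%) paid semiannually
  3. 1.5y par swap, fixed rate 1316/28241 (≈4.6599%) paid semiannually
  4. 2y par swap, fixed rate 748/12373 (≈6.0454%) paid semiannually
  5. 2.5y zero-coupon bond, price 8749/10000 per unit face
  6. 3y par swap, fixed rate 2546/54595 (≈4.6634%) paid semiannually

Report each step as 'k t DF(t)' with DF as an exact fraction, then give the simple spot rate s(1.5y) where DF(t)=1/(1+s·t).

step 1 [0.5y] bond c/2=1/32: DF=(314391/320000 − 1/32·(0))/(1+1/32) = 9527/10000 ≈ 0.952700
step 2 [1y] swap r/2=628/18899: DF=(1 − 628/18899·(0.952700))/(1+628/18899) = 2343/2500 ≈ 0.937200
step 3 [1.5y] swap r/2=658/28241: DF=(1 − 658/28241·(0.952700+0.937200))/(1+658/28241) = 4671/5000 ≈ 0.934200
step 4 [2y] swap r/2=374/12373: DF=(1 − 374/12373·(0.952700+0.937200+0.934200))/(1+374/12373) = 4439/5000 ≈ 0.887800
step 5 [2.5y] zero: DF = P = 8749/10000 ≈ 0.874900
step 6 [3y] swap r/2=1273/54595: DF=(1 − 1273/54595·(0.952700+0.937200+0.934200+0.887800+0.874900))/(1+1273/54595) = 8727/10000 ≈ 0.872700

1 1/2 9527/10000
2 1 2343/2500
3 3/2 4671/5000
4 2 4439/5000
5 5/2 8749/10000
6 3 8727/10000
s(1.5y) = (1/(4671/5000) − 1)/(3/2) = 658/14013 ≈ 4.6956%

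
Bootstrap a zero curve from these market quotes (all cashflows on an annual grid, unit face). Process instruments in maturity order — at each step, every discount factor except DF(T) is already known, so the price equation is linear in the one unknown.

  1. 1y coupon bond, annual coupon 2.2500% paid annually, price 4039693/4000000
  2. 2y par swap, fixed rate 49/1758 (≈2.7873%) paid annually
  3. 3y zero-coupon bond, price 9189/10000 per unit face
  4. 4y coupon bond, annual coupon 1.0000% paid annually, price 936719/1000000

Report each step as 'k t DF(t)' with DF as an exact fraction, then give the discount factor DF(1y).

1 1 9877/10000
2 2 9461/10000
3 3 9189/10000
4 4 562/625
DF(1y) = 9877/10000 ≈ 0.987700

step 1 [1y] bond c/1=9/400: DF=(4039693/4000000 − 9/400·(0))/(1+9/400) = 9877/10000 ≈ 0.987700
step 2 [2y] swap r/1=49/1758: DF=(1 − 49/1758·(0.987700))/(1+49/1758) = 9461/10000 ≈ 0.946100
step 3 [3y] zero: DF = P = 9189/10000 ≈ 0.918900
step 4 [4y] bond c/1=1/100: DF=(936719/1000000 − 1/100·(0.987700+0.946100+0.918900))/(1+1/100) = 562/625 ≈ 0.899200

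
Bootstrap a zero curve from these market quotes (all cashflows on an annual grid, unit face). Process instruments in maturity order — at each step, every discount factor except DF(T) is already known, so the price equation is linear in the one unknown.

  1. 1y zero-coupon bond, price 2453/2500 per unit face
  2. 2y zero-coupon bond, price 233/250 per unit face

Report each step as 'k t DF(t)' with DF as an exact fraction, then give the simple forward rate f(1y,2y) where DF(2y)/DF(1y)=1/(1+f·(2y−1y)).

step 1 [1y] zero: DF = P = 2453/2500 ≈ 0.981200
step 2 [2y] zero: DF = P = 233/250 ≈ 0.932000

1 1 2453/2500
2 2 233/250
f(1y,2y) = ((2453/2500)/(233/250) − 1)/(1) = 123/2330 ≈ 5.2790%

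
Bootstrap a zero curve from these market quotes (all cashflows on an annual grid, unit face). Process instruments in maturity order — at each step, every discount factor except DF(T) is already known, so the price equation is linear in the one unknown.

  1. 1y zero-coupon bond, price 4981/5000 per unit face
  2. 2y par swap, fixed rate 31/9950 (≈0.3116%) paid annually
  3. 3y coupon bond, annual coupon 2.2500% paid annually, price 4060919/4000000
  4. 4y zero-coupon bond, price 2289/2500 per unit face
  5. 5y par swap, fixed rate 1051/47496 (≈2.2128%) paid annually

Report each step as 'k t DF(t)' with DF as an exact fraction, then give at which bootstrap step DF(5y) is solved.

step 1 [1y] zero: DF = P = 4981/5000 ≈ 0.996200
step 2 [2y] swap r/1=31/9950: DF=(1 − 31/9950·(0.996200))/(1+31/9950) = 4969/5000 ≈ 0.993800
step 3 [3y] bond c/1=9/400: DF=(4060919/4000000 − 9/400·(0.996200+0.993800))/(1+9/400) = 9491/10000 ≈ 0.949100
step 4 [4y] zero: DF = P = 2289/2500 ≈ 0.915600
step 5 [5y] swap r/1=1051/47496: DF=(1 − 1051/47496·(0.996200+0.993800+0.949100+0.915600))/(1+1051/47496) = 8949/10000 ≈ 0.894900

1 1 4981/5000
2 2 4969/5000
3 3 9491/10000
4 4 2289/2500
5 5 8949/10000
DF(5y) is solved at step 5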